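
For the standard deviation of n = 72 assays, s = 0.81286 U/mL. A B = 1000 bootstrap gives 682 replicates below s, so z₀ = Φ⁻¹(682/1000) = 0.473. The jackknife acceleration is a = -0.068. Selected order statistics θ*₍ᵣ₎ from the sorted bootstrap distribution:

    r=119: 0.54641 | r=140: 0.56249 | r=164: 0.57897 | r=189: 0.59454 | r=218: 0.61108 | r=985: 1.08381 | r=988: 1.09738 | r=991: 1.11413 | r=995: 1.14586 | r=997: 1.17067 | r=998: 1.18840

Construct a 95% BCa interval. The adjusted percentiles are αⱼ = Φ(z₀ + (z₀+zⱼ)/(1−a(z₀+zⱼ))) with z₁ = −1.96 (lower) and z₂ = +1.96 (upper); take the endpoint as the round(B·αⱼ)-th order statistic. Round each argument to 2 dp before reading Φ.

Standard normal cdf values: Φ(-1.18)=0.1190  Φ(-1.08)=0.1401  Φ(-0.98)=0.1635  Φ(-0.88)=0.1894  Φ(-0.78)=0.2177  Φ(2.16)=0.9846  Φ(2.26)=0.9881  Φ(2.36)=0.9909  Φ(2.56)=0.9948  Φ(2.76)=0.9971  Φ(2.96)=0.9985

Lower: z₀ + z₁ = 0.473 + (-1.960) = -1.487; 1 − a(z₀+z₁) = 1 − (-0.068)(-1.487) = 0.8989; argument = 0.473 + (-1.487)/0.8989 = -1.1813 → -1.18.
α₁ = Φ(-1.18) = 0.1190; rank = round(1000 × 0.1190) = 119; θ*₍119₎ = 0.54641.
Upper: z₀ + z₂ = 2.433; 1 − a(z₀+z₂) = 1.1654; argument = 2.5606 → 2.56; α₂ = 0.9948; rank = 995; θ*₍995₎ = 1.14586.

(0.54641, 1.14586)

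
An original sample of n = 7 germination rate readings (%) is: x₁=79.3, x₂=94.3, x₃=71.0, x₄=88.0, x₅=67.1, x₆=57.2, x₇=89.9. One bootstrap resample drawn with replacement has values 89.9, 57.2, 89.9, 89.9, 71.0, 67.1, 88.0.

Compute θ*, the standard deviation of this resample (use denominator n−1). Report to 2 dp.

θ* = 13.65

Mean = 79.0000; sum of squared deviations = 1118.2800
s² = 1118.2800 / 6 = 186.3800
s = √186.3800 = 13.65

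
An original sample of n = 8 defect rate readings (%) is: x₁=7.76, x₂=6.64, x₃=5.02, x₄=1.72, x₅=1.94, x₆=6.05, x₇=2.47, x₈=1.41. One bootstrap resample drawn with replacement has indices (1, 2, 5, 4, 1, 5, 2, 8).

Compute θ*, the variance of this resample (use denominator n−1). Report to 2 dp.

θ* = 8.68

Resample values: 7.76, 6.64, 1.94, 1.72, 7.76, 1.94, 6.64, 1.41.
Mean = 4.4763; sum of squared deviations = 60.7936
s² = 60.7936 / 7 = 8.6848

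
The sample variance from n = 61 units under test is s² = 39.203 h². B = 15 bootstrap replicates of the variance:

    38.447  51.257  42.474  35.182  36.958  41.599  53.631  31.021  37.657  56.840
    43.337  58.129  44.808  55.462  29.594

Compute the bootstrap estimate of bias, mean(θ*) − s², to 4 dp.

bias = +4.5567

mean(θ*) = (38.447 + 51.257 + 42.474 + 35.182 + 36.958 + 41.599 + 53.631 + 31.021 + 37.657 + 56.840 + 43.337 + 58.129 + 44.808 + 55.462 + 29.594) / 15 = 43.75973
bias = 43.75973 − 39.203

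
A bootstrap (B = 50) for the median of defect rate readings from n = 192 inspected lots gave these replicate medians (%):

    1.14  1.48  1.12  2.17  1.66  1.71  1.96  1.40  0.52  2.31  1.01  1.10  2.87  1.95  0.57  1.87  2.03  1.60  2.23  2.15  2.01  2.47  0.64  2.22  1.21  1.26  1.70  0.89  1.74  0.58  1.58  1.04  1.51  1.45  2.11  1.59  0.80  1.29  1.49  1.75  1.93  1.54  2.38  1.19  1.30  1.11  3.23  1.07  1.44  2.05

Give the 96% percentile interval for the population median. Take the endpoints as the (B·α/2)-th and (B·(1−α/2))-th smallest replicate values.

(0.52, 2.87)

Sorted replicates: 0.52, 0.57, 0.58, 0.64, 0.80, 0.89, 1.01, 1.04, 1.07, 1.10, 1.11, 1.12, 1.14, 1.19, 1.21, 1.26, 1.29, 1.30, 1.40, 1.44, 1.45, 1.48, 1.49, 1.51, 1.54, 1.58, 1.59, 1.60, 1.66, 1.70, 1.71, 1.74, 1.75, 1.87, 1.93, 1.95, 1.96, 2.01, 2.03, 2.05, 2.11, 2.15, 2.17, 2.22, 2.23, 2.31, 2.38, 2.47, 2.87, 3.23
α = 0.04; lower rank = 50 × 0.020 = 1; upper rank = 50 × 0.980 = 49.
The 1st smallest replicate is 0.52; the 49th is 2.87.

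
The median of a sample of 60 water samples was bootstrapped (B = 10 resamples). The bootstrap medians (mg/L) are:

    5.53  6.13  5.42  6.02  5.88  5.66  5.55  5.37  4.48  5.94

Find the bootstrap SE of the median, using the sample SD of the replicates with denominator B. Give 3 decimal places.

Bootstrap SE is the standard deviation of the 10 replicate medians.
Mean of replicates: (5.53 + 6.13 + 5.42 + 6.02 + 5.88 + 5.66 + 5.55 + 5.37 + 4.48 + 5.94) / 10 = 55.9800 / 10 = 5.5980
Sum of squared deviations: (−0.0680)² + (+0.5320)² + (−0.1780)² + (+0.4220)² + (+0.2820)² + (+0.0620)² + (−0.0480)² + (−0.2280)² + (−1.1180)² + (+0.3420)² = 2.0020
Variance = 2.0020 / 10 = 0.2002
SE* = √0.2002

SE* = 0.447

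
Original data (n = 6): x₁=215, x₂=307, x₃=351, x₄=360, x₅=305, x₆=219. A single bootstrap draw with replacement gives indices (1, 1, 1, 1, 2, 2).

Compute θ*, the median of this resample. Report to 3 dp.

θ* = 215.000

Resample values: 215, 215, 215, 215, 307, 307.
Sorted: 215, 215, 215, 215, 307, 307
Median = average of the two middle values = 215.000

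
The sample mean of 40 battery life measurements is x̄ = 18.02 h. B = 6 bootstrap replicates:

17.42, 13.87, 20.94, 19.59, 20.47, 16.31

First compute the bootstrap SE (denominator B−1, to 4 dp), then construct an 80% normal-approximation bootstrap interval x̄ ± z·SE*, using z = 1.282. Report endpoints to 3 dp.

(14.511, 21.529)

Mean of replicates = 18.1000; sum of squared deviations = 37.4620; SE* = √(37.4620/5) = 2.7372
Margin = 1.282 × 2.7372 = 3.5091
Interval: 18.02 ± 3.5091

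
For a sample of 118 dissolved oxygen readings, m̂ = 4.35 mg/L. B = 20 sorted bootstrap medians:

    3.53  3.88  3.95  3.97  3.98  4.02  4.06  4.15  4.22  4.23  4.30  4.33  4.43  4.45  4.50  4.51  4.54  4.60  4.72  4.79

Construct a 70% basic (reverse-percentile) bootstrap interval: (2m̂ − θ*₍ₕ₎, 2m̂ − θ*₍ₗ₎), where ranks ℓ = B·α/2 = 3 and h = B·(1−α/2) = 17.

Percentile endpoints at ranks 3 and 17: θ*₍3₎ = 3.95, θ*₍17₎ = 4.54.
Basic interval reflects these around m̂:
  lower = 2 × 4.35 − 4.54 = 4.16
  upper = 2 × 4.35 − 3.95 = 4.75

(4.16, 4.75)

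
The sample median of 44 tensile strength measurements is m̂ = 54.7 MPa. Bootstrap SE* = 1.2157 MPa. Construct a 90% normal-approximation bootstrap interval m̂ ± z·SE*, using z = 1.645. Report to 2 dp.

(52.70, 56.70)

Margin = 1.645 × 1.2157 = 2.000
Interval: 54.7 ± 2.000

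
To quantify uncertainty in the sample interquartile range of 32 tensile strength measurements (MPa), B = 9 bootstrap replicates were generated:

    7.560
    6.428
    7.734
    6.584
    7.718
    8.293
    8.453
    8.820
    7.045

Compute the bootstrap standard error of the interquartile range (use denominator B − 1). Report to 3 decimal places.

Bootstrap SE is the standard deviation of the 9 replicate interquartile ranges.
Mean of replicates: (7.560 + 6.428 + 7.734 + 6.584 + 7.718 + 8.293 + 8.453 + 8.820 + 7.045) / 9 = 68.6350 / 9 = 7.6261
Sum of squared deviations: (−0.0661)² + (−1.1981)² + (+0.1079)² + (−1.0421)² + (+0.0919)² + (+0.6669)² + (+0.8269)² + (+1.1939)² + (−0.5811)² = 5.4375
Variance = 5.4375 / 8 = 0.6797
SE* = √0.6797

SE* = 0.824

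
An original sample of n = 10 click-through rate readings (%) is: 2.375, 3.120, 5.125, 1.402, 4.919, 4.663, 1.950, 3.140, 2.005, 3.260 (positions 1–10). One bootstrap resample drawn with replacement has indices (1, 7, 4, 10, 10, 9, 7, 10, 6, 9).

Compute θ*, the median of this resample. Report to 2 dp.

θ* = 2.19

Resample values: 2.375, 1.950, 1.402, 3.260, 3.260, 2.005, 1.950, 3.260, 4.663, 2.005.
Sorted: 1.402, 1.950, 1.950, 2.005, 2.005, 2.375, 3.260, 3.260, 3.260, 4.663
Median = average of the two middle values = 2.19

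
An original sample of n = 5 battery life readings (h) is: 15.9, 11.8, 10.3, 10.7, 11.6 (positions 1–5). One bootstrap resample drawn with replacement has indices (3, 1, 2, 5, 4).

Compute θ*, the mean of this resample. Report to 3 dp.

Resample values: 10.3, 15.9, 11.8, 11.6, 10.7.
Mean = (10.3 + 15.9 + 11.8 + 11.6 + 10.7) / 5 = 60.30 / 5 = 12.060

θ* = 12.060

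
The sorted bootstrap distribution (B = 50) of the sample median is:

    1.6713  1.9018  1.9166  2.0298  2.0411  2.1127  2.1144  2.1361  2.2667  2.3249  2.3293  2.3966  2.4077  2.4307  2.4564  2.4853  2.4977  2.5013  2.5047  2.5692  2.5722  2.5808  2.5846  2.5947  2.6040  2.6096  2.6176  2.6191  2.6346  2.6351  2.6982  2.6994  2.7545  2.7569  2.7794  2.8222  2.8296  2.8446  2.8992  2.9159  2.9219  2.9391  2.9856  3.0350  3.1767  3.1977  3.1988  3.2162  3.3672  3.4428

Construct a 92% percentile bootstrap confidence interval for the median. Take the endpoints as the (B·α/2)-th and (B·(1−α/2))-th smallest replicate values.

(1.9018, 3.2162)

α = 0.08; lower rank = 50 × 0.040 = 2; upper rank = 50 × 0.960 = 48.
The 2nd smallest replicate is 1.9018; the 48th is 3.2162.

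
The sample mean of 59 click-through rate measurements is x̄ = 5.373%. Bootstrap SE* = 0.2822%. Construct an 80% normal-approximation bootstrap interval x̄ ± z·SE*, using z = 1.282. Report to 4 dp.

Margin = 1.282 × 0.2822 = 0.36178
Interval: 5.373 ± 0.36178

(5.0112, 5.7348)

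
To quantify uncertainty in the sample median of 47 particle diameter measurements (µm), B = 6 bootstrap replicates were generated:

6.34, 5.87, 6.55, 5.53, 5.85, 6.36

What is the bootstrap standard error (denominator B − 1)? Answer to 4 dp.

Bootstrap SE is the standard deviation of the 6 replicate medians.
Mean of replicates: (6.34 + 5.87 + 6.55 + 5.53 + 5.85 + 6.36) / 6 = 36.50000 / 6 = 6.08333
Sum of squared deviations: (+0.25667)² + (−0.21333)² + (+0.46667)² + (−0.55333)² + (−0.23333)² + (+0.27667)² = 0.76633
Variance = 0.76633 / 5 = 0.15327
SE* = √0.15327

SE* = 0.3915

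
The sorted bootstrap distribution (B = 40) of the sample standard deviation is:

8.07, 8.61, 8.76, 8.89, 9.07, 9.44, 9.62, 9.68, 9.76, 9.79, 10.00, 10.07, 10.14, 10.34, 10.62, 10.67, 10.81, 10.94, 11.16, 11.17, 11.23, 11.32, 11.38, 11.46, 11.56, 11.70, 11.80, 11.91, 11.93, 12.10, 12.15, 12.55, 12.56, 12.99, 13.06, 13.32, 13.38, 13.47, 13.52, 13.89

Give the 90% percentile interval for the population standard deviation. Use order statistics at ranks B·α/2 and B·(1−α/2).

α = 0.10; lower rank = 40 × 0.050 = 2; upper rank = 40 × 0.950 = 38.
The 2nd smallest replicate is 8.61; the 38th is 13.47.

(8.61, 13.47)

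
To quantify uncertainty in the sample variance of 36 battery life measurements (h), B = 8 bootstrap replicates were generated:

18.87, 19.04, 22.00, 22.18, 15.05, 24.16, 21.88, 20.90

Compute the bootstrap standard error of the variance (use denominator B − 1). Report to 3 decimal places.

SE* = 2.804

Bootstrap SE is the standard deviation of the 8 replicate variances.
Mean of replicates: (18.87 + 19.04 + 22.00 + 22.18 + 15.05 + 24.16 + 21.88 + 20.90) / 8 = 164.0800 / 8 = 20.5100
Sum of squared deviations: (−1.6400)² + (−1.4700)² + (+1.4900)² + (+1.6700)² + (−5.4600)² + (+3.6500)² + (+1.3700)² + (+0.3900)² = 55.0226
Variance = 55.0226 / 7 = 7.8604
SE* = √7.8604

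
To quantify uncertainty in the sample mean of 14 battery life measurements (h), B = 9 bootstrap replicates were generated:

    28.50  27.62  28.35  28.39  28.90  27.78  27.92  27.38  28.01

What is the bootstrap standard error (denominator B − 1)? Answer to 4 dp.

SE* = 0.4793

Bootstrap SE is the standard deviation of the 9 replicate means.
Mean of replicates: (28.50 + 27.62 + 28.35 + 28.39 + 28.90 + 27.78 + 27.92 + 27.38 + 28.01) / 9 = 252.85000 / 9 = 28.09444
Sum of squared deviations: (+0.40556)² + (−0.47444)² + (+0.25556)² + (+0.29556)² + (+0.80556)² + (−0.31444)² + (−0.17444)² + (−0.71444)² + (−0.08444)² = 1.83802
Variance = 1.83802 / 8 = 0.22975
SE* = √0.22975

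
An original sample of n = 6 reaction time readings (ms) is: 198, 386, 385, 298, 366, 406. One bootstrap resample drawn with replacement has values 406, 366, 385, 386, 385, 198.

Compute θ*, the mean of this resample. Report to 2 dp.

θ* = 354.33

Mean = (406 + 366 + 385 + 386 + 385 + 198) / 6 = 2126.0 / 6 = 354.33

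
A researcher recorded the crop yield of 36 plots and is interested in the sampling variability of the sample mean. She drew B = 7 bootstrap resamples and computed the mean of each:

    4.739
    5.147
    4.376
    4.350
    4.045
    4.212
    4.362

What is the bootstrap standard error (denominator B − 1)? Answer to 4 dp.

SE* = 0.3679

Bootstrap SE is the standard deviation of the 7 replicate means.
Mean of replicates: (4.739 + 5.147 + 4.376 + 4.350 + 4.045 + 4.212 + 4.362) / 7 = 31.23100 / 7 = 4.46157
Sum of squared deviations: (+0.27743)² + (+0.68543)² + (−0.08557)² + (−0.11157)² + (−0.41657)² + (−0.24957)² + (−0.09957)² = 0.81228
Variance = 0.81228 / 6 = 0.13538
SE* = √0.13538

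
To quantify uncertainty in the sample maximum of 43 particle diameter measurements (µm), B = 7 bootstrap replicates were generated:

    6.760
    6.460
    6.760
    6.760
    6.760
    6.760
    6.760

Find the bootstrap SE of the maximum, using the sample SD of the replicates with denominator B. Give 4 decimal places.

Bootstrap SE is the standard deviation of the 7 replicate maximums.
Mean of replicates: (6.760 + 6.460 + 6.760 + 6.760 + 6.760 + 6.760 + 6.760) / 7 = 47.02000 / 7 = 6.71714
Sum of squared deviations: (+0.04286)² + (−0.25714)² + (+0.04286)² + (+0.04286)² + (+0.04286)² + (+0.04286)² + (+0.04286)² = 0.07714
Variance = 0.07714 / 7 = 0.01102
SE* = √0.01102

SE* = 0.1050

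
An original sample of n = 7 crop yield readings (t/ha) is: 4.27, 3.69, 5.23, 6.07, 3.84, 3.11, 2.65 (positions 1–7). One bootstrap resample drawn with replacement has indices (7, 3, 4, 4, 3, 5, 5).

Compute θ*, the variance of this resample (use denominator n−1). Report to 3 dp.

Resample values: 2.65, 5.23, 6.07, 6.07, 5.23, 3.84, 3.84.
Mean = 4.7043; sum of squared deviations = 9.9972
s² = 9.9972 / 6 = 1.6662

θ* = 1.666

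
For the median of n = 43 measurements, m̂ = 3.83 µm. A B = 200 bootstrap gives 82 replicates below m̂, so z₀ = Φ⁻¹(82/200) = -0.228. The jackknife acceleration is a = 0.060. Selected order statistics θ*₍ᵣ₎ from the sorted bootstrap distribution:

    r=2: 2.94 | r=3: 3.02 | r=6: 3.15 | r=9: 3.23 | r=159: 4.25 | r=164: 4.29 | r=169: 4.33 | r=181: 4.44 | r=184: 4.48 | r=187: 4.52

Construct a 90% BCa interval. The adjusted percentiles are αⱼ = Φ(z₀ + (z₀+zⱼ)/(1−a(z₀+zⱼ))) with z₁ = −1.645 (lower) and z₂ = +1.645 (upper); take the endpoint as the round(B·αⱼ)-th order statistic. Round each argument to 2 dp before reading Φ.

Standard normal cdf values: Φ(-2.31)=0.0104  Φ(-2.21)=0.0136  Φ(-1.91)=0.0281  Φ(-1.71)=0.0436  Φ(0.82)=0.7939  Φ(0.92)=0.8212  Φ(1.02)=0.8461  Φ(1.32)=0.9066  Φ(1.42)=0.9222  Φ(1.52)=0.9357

(3.15, 4.44)

Lower: z₀ + z₁ = -0.228 + (-1.645) = -1.873; 1 − a(z₀+z₁) = 1 − (0.060)(-1.873) = 1.1124; argument = -0.228 + (-1.873)/1.1124 = -1.9118 → -1.91.
α₁ = Φ(-1.91) = 0.0281; rank = round(200 × 0.0281) = 6; θ*₍6₎ = 3.15.
Upper: z₀ + z₂ = 1.417; 1 − a(z₀+z₂) = 0.9150; argument = 1.3207 → 1.32; α₂ = 0.9066; rank = 181; θ*₍181₎ = 4.44.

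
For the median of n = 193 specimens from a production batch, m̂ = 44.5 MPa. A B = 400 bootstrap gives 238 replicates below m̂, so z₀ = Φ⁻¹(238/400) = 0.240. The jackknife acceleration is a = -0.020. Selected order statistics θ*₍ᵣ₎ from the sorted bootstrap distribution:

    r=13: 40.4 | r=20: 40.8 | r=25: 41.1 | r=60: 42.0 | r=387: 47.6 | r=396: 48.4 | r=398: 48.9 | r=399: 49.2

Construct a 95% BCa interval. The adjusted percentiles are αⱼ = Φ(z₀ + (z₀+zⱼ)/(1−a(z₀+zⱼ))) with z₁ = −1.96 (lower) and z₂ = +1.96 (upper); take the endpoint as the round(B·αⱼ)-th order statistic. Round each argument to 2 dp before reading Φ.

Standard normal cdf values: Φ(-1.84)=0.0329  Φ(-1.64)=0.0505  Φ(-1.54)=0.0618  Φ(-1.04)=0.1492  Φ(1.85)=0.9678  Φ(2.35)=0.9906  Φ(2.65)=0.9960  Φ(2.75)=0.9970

(41.1, 48.4)

Lower: z₀ + z₁ = 0.240 + (-1.960) = -1.720; 1 − a(z₀+z₁) = 1 − (-0.020)(-1.720) = 0.9656; argument = 0.240 + (-1.720)/0.9656 = -1.5413 → -1.54.
α₁ = Φ(-1.54) = 0.0618; rank = round(400 × 0.0618) = 25; θ*₍25₎ = 41.1.
Upper: z₀ + z₂ = 2.200; 1 − a(z₀+z₂) = 1.0440; argument = 2.3473 → 2.35; α₂ = 0.9906; rank = 396; θ*₍396₎ = 48.4.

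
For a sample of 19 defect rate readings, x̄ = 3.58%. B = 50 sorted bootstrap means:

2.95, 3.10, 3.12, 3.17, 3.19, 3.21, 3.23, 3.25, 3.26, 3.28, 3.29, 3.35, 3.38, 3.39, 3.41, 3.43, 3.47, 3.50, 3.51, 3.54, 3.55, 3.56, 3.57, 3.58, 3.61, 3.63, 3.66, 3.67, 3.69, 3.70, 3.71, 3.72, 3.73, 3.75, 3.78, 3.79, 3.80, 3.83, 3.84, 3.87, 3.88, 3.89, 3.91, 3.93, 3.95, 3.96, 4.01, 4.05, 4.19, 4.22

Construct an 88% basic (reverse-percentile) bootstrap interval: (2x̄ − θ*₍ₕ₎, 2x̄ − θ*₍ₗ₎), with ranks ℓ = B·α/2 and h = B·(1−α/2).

(3.15, 4.04)

Percentile endpoints at ranks 3 and 47: θ*₍3₎ = 3.12, θ*₍47₎ = 4.01.
Basic interval reflects these around x̄:
  lower = 2 × 3.58 − 4.01 = 3.15
  upper = 2 × 3.58 − 3.12 = 4.04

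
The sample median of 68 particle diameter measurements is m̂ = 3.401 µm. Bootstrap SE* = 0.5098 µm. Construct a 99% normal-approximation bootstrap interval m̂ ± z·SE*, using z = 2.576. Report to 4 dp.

(2.0878, 4.7142)

Margin = 2.576 × 0.5098 = 1.31324
Interval: 3.401 ± 1.31324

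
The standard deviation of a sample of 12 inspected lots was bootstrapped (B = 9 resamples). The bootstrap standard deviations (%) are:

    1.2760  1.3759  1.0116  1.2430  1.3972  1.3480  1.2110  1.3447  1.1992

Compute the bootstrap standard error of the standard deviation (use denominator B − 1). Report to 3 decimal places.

SE* = 0.120

Bootstrap SE is the standard deviation of the 9 replicate standard deviations.
Mean of replicates: (1.2760 + 1.3759 + 1.0116 + 1.2430 + 1.3972 + 1.3480 + 1.2110 + 1.3447 + 1.1992) / 9 = 11.40660 / 9 = 1.26740
Sum of squared deviations: (+0.00860)² + (+0.10850)² + (−0.25580)² + (−0.02440)² + (+0.12980)² + (+0.08060)² + (−0.05640)² + (+0.07730)² + (−0.06820)² = 0.11503
Variance = 0.11503 / 8 = 0.01438
SE* = √0.01438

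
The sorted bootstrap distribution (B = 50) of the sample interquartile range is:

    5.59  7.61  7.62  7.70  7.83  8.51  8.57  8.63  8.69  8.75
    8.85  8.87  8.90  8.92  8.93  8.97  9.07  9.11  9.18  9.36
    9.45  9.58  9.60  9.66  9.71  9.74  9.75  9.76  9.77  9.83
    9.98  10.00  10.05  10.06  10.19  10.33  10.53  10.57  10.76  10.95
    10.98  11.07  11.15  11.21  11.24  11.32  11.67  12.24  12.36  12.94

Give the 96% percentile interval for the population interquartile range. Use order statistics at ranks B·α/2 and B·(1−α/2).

α = 0.04; lower rank = 50 × 0.020 = 1; upper rank = 50 × 0.980 = 49.
The 1st smallest replicate is 5.59; the 49th is 12.36.

(5.59, 12.36)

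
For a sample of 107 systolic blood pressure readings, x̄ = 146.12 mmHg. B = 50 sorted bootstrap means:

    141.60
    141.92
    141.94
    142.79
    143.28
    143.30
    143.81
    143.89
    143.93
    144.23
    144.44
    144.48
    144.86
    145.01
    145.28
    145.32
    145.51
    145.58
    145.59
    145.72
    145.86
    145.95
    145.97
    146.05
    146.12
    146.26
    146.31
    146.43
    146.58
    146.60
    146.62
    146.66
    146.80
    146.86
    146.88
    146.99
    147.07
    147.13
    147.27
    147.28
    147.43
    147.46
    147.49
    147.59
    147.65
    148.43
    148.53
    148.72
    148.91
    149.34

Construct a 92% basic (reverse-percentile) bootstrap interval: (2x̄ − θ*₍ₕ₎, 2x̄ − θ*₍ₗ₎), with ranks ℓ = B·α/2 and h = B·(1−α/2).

(143.52, 150.32)

Percentile endpoints at ranks 2 and 48: θ*₍2₎ = 141.92, θ*₍48₎ = 148.72.
Basic interval reflects these around x̄:
  lower = 2 × 146.12 − 148.72 = 143.52
  upper = 2 × 146.12 − 141.92 = 150.32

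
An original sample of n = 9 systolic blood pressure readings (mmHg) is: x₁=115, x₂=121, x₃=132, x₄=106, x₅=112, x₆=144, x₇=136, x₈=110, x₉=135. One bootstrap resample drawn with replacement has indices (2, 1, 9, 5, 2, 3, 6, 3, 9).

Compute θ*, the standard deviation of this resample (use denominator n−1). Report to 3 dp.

θ* = 10.643

Resample values: 121, 115, 135, 112, 121, 132, 144, 132, 135.
Mean = 127.4444; sum of squared deviations = 906.2222
s² = 906.2222 / 8 = 113.2778
s = √113.2778 = 10.643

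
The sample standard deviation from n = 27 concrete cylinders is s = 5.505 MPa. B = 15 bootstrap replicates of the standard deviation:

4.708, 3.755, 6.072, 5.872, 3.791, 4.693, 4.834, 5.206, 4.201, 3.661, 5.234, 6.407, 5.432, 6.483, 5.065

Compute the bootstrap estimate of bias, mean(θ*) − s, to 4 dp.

mean(θ*) = (4.708 + 3.755 + 6.072 + 5.872 + 3.791 + 4.693 + 4.834 + 5.206 + 4.201 + 3.661 + 5.234 + 6.407 + 5.432 + 6.483 + 5.065) / 15 = 5.02760
bias = 5.02760 − 5.505

bias = −0.4774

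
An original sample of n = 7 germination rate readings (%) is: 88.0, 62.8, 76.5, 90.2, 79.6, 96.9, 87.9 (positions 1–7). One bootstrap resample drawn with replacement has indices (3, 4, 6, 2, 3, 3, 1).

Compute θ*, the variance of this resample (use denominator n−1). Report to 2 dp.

θ* = 129.74

Resample values: 76.5, 90.2, 96.9, 62.8, 76.5, 76.5, 88.0.
Mean = 81.0571; sum of squared deviations = 778.4171
s² = 778.4171 / 6 = 129.7362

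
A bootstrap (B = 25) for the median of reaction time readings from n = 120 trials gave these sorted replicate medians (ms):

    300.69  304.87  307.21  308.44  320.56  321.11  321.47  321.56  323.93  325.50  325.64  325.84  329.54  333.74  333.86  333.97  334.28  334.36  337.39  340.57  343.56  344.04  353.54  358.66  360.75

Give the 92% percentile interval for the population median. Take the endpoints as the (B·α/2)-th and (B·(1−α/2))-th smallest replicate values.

(300.69, 358.66)

α = 0.08; lower rank = 25 × 0.040 = 1; upper rank = 25 × 0.960 = 24.
The 1st smallest replicate is 300.69; the 24th is 358.66.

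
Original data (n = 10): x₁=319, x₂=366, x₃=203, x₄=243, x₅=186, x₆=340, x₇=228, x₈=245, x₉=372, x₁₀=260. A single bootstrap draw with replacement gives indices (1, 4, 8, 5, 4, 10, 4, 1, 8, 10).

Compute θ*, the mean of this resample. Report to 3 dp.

θ* = 256.300

Resample values: 319, 243, 245, 186, 243, 260, 243, 319, 245, 260.
Mean = (319 + 243 + 245 + 186 + 243 + 260 + 243 + 319 + 245 + 260) / 10 = 2563.0 / 10 = 256.300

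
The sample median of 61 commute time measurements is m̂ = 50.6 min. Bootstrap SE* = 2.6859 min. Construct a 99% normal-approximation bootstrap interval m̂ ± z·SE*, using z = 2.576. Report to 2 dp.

(43.68, 57.52)

Margin = 2.576 × 2.6859 = 6.919
Interval: 50.6 ± 6.919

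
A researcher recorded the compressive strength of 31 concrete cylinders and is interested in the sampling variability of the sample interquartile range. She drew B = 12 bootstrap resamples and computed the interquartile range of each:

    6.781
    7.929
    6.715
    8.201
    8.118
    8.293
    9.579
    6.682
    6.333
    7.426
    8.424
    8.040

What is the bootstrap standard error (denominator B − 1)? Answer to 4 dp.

SE* = 0.9436

Bootstrap SE is the standard deviation of the 12 replicate interquartile ranges.
Mean of replicates: (6.781 + 7.929 + 6.715 + 8.201 + 8.118 + 8.293 + 9.579 + 6.682 + 6.333 + 7.426 + 8.424 + 8.040) / 12 = 92.52100 / 12 = 7.71008
Sum of squared deviations: (−0.92908)² + (+0.21892)² + (−0.99508)² + (+0.49092)² + (+0.40792)² + (+0.58292)² + (+1.86892)² + (−1.02808)² + (−1.37708)² + (−0.28408)² + (+0.71392)² + (+0.32992)² = 9.79389
Variance = 9.79389 / 11 = 0.89035
SE* = √0.89035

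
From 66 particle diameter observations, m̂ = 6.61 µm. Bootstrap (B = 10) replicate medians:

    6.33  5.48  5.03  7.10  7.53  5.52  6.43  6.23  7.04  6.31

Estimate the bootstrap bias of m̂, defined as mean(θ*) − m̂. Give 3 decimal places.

mean(θ*) = (6.33 + 5.48 + 5.03 + 7.10 + 7.53 + 5.52 + 6.43 + 6.23 + 7.04 + 6.31) / 10 = 6.3000
bias = 6.3000 − 6.61

bias = −0.310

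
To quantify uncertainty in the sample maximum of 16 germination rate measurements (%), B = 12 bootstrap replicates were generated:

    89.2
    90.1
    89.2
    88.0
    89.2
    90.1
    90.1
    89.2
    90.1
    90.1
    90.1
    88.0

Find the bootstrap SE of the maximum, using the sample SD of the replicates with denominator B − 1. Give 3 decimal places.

SE* = 0.797

Bootstrap SE is the standard deviation of the 12 replicate maximums.
Mean of replicates: (89.2 + 90.1 + 89.2 + 88.0 + 89.2 + 90.1 + 90.1 + 89.2 + 90.1 + 90.1 + 90.1 + 88.0) / 12 = 1073.4000 / 12 = 89.4500
Sum of squared deviations: (−0.2500)² + (+0.6500)² + (−0.2500)² + (−1.4500)² + (−0.2500)² + (+0.6500)² + (+0.6500)² + (−0.2500)² + (+0.6500)² + (+0.6500)² + (+0.6500)² + (−1.4500)² = 6.9900
Variance = 6.9900 / 11 = 0.6355
SE* = √0.6355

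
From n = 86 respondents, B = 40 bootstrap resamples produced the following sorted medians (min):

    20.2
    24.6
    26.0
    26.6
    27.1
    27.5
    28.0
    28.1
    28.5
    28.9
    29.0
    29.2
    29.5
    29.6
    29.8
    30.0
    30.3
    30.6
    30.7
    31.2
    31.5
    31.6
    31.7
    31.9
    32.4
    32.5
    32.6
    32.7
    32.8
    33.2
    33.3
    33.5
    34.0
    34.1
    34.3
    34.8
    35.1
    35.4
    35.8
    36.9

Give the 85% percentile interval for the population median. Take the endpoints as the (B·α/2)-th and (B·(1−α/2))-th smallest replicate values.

α = 0.15; lower rank = 40 × 0.075 = 3; upper rank = 40 × 0.925 = 37.
The 3rd smallest replicate is 26.0; the 37th is 35.1.

(26.0, 35.1)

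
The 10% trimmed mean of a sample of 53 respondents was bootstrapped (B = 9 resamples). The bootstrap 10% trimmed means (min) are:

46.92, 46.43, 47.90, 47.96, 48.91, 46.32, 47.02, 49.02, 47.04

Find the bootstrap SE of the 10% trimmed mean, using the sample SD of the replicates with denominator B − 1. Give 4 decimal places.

SE* = 0.9991

Bootstrap SE is the standard deviation of the 9 replicate 10% trimmed means.
Mean of replicates: (46.92 + 46.43 + 47.90 + 47.96 + 48.91 + 46.32 + 47.02 + 49.02 + 47.04) / 9 = 427.52000 / 9 = 47.50222
Sum of squared deviations: (−0.58222)² + (−1.07222)² + (+0.39778)² + (+0.45778)² + (+1.40778)² + (−1.18222)² + (−0.48222)² + (+1.51778)² + (−0.46222)² = 7.98576
Variance = 7.98576 / 8 = 0.99822
SE* = √0.99822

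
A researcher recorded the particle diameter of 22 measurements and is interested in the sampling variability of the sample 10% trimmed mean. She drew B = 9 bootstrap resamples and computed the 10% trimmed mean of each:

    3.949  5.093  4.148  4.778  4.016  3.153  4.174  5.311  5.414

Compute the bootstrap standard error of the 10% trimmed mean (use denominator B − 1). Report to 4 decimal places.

SE* = 0.7484

Bootstrap SE is the standard deviation of the 9 replicate 10% trimmed means.
Mean of replicates: (3.949 + 5.093 + 4.148 + 4.778 + 4.016 + 3.153 + 4.174 + 5.311 + 5.414) / 9 = 40.03600 / 9 = 4.44844
Sum of squared deviations: (−0.49944)² + (+0.64456)² + (−0.30044)² + (+0.32956)² + (−0.43244)² + (−1.29544)² + (−0.27444)² + (+0.86256)² + (+0.96556)² = 4.48057
Variance = 4.48057 / 8 = 0.56007
SE* = √0.56007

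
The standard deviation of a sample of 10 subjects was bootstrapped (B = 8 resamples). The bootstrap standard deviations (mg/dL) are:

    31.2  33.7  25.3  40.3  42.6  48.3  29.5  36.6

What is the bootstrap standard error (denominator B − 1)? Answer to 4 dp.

Bootstrap SE is the standard deviation of the 8 replicate standard deviations.
Mean of replicates: (31.2 + 33.7 + 25.3 + 40.3 + 42.6 + 48.3 + 29.5 + 36.6) / 8 = 287.50000 / 8 = 35.93750
Sum of squared deviations: (−4.73750)² + (−2.23750)² + (−10.63750)² + (+4.36250)² + (+6.66250)² + (+12.36250)² + (−6.43750)² + (+0.66250)² = 398.73875
Variance = 398.73875 / 7 = 56.96268
SE* = √56.96268

SE* = 7.5474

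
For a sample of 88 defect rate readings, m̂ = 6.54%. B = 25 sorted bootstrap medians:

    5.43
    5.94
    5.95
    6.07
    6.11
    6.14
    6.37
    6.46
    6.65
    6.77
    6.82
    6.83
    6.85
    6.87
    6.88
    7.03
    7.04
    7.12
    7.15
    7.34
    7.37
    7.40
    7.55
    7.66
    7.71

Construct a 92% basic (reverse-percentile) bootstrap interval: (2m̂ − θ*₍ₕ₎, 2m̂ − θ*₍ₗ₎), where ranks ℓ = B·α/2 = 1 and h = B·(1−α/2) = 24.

Percentile endpoints at ranks 1 and 24: θ*₍1₎ = 5.43, θ*₍24₎ = 7.66.
Basic interval reflects these around m̂:
  lower = 2 × 6.54 − 7.66 = 5.42
  upper = 2 × 6.54 − 5.43 = 7.65

(5.42, 7.65)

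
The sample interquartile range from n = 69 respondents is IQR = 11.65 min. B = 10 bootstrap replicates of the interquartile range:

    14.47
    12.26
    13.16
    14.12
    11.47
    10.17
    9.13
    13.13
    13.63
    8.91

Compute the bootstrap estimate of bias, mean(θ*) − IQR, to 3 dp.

mean(θ*) = (14.47 + 12.26 + 13.16 + 14.12 + 11.47 + 10.17 + 9.13 + 13.13 + 13.63 + 8.91) / 10 = 12.0450
bias = 12.0450 − 11.65

bias = +0.395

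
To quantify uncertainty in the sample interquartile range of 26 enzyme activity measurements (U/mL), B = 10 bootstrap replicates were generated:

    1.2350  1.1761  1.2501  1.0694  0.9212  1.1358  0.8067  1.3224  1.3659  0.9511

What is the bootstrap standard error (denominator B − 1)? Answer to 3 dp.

SE* = 0.184

Bootstrap SE is the standard deviation of the 10 replicate interquartile ranges.
Mean of replicates: (1.2350 + 1.1761 + 1.2501 + 1.0694 + 0.9212 + 1.1358 + 0.8067 + 1.3224 + 1.3659 + 0.9511) / 10 = 11.23370 / 10 = 1.12337
Sum of squared deviations: (+0.11163)² + (+0.05273)² + (+0.12673)² + (−0.05397)² + (−0.20217)² + (+0.01243)² + (−0.31667)² + (+0.19903)² + (+0.24253)² + (−0.17227)² = 0.30363
Variance = 0.30363 / 9 = 0.03374
SE* = √0.03374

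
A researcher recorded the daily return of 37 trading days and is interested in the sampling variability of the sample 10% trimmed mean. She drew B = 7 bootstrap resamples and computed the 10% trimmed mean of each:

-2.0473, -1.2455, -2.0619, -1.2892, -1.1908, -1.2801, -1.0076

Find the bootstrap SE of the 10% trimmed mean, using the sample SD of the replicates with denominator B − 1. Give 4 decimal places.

SE* = 0.4263

Bootstrap SE is the standard deviation of the 7 replicate 10% trimmed means.
Mean of replicates: ((-2.0473) + (-1.2455) + (-2.0619) + (-1.2892) + (-1.1908) + (-1.2801) + (-1.0076)) / 7 = -10.12240 / 7 = -1.44606
Sum of squared deviations: (−0.60124)² + (+0.20056)² + (−0.61584)² + (+0.15686)² + (+0.25526)² + (+0.16596)² + (+0.43846)² = 1.09053
Variance = 1.09053 / 6 = 0.18175
SE* = √0.18175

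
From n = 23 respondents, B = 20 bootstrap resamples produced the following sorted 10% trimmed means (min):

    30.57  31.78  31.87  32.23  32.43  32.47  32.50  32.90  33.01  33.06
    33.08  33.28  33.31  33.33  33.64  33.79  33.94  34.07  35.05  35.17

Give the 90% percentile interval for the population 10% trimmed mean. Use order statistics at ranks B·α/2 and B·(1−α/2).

α = 0.10; lower rank = 20 × 0.050 = 1; upper rank = 20 × 0.950 = 19.
The 1st smallest replicate is 30.57; the 19th is 35.05.

(30.57, 35.05)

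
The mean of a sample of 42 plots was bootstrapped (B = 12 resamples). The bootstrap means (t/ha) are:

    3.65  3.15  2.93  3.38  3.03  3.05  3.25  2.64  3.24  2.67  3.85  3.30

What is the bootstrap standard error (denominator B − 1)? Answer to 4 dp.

SE* = 0.3551

Bootstrap SE is the standard deviation of the 12 replicate means.
Mean of replicates: (3.65 + 3.15 + 2.93 + 3.38 + 3.03 + 3.05 + 3.25 + 2.64 + 3.24 + 2.67 + 3.85 + 3.30) / 12 = 38.14000 / 12 = 3.17833
Sum of squared deviations: (+0.47167)² + (−0.02833)² + (−0.24833)² + (+0.20167)² + (−0.14833)² + (−0.12833)² + (+0.07167)² + (−0.53833)² + (+0.06167)² + (−0.50833)² + (+0.67167)² + (+0.12167)² = 1.38717
Variance = 1.38717 / 11 = 0.12611
SE* = √0.12611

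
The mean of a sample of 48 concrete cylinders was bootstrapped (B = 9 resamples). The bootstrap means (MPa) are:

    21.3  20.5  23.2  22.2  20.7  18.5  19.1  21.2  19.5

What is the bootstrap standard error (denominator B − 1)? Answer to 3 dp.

Bootstrap SE is the standard deviation of the 9 replicate means.
Mean of replicates: (21.3 + 20.5 + 23.2 + 22.2 + 20.7 + 18.5 + 19.1 + 21.2 + 19.5) / 9 = 186.2000 / 9 = 20.6889
Sum of squared deviations: (+0.6111)² + (−0.1889)² + (+2.5111)² + (+1.5111)² + (+0.0111)² + (−2.1889)² + (−1.5889)² + (+0.5111)² + (−1.1889)² = 17.9889
Variance = 17.9889 / 8 = 2.2486
SE* = √2.2486

SE* = 1.500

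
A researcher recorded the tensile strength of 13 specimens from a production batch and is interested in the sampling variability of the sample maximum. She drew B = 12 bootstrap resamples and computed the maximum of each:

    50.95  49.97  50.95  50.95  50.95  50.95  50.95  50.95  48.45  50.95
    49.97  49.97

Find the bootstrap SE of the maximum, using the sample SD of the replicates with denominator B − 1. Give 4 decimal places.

Bootstrap SE is the standard deviation of the 12 replicate maximums.
Mean of replicates: (50.95 + 49.97 + 50.95 + 50.95 + 50.95 + 50.95 + 50.95 + 50.95 + 48.45 + 50.95 + 49.97 + 49.97) / 12 = 605.96000 / 12 = 50.49667
Sum of squared deviations: (+0.45333)² + (−0.52667)² + (+0.45333)² + (+0.45333)² + (+0.45333)² + (+0.45333)² + (+0.45333)² + (+0.45333)² + (−2.04667)² + (+0.45333)² + (−0.52667)² + (−0.52667)² = 6.66507
Variance = 6.66507 / 11 = 0.60592
SE* = √0.60592

SE* = 0.7784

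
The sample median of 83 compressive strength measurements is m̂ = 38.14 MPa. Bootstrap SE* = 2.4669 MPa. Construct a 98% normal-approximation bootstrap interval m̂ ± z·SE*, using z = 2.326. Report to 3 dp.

(32.402, 43.878)

Margin = 2.326 × 2.4669 = 5.7380
Interval: 38.14 ± 5.7380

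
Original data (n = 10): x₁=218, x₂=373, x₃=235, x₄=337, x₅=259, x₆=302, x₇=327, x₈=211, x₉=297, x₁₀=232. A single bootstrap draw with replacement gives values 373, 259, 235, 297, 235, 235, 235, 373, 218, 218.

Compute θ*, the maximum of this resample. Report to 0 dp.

Maximum = 373

θ* = 373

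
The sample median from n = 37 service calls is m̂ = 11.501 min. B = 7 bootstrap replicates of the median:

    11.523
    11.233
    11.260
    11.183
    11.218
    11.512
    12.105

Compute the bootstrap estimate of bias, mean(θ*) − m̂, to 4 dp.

bias = −0.0676

mean(θ*) = (11.523 + 11.233 + 11.260 + 11.183 + 11.218 + 11.512 + 12.105) / 7 = 11.43343
bias = 11.43343 − 11.501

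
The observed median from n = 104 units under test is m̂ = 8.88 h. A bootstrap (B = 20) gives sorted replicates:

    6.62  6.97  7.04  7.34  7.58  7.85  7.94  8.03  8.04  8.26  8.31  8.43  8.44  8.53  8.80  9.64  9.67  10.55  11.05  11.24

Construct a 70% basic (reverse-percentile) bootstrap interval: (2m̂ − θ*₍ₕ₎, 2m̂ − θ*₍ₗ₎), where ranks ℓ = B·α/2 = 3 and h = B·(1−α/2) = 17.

(8.09, 10.72)

Percentile endpoints at ranks 3 and 17: θ*₍3₎ = 7.04, θ*₍17₎ = 9.67.
Basic interval reflects these around m̂:
  lower = 2 × 8.88 − 9.67 = 8.09
  upper = 2 × 8.88 − 7.04 = 10.72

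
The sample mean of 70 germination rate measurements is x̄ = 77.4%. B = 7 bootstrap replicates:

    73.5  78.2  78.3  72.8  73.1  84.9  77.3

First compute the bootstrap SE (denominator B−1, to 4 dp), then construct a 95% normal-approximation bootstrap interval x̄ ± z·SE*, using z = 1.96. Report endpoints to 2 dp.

(68.98, 85.82)

Mean of replicates = 76.8714; sum of squared deviations = 110.6143; SE* = √(110.6143/6) = 4.2937
Margin = 1.96 × 4.2937 = 8.416
Interval: 77.4 ± 8.416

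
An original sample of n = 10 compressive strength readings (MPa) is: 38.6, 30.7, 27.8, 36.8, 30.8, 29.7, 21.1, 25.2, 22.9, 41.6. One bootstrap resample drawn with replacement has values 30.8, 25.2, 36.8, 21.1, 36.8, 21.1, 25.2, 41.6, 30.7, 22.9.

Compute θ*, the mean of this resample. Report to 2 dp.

θ* = 29.22

Mean = (30.8 + 25.2 + 36.8 + 21.1 + 36.8 + 21.1 + 25.2 + 41.6 + 30.7 + 22.9) / 10 = 292.20 / 10 = 29.22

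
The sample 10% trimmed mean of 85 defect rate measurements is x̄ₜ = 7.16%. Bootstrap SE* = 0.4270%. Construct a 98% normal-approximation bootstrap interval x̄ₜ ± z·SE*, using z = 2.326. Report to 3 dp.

(6.167, 8.153)

Margin = 2.326 × 0.4270 = 0.9932
Interval: 7.16 ± 0.9932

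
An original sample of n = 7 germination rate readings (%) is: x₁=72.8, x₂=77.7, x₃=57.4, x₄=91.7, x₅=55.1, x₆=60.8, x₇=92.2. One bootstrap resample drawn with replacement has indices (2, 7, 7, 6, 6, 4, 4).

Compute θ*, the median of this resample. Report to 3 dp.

Resample values: 77.7, 92.2, 92.2, 60.8, 60.8, 91.7, 91.7.
Sorted: 60.8, 60.8, 77.7, 91.7, 91.7, 92.2, 92.2
Median = middle value = 91.700

θ* = 91.700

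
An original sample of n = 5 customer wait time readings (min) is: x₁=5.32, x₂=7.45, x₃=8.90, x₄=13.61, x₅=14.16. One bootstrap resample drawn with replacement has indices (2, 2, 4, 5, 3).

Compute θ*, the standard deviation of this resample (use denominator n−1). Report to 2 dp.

θ* = 3.32

Resample values: 7.45, 7.45, 13.61, 14.16, 8.90.
Mean = 10.3140; sum of squared deviations = 44.0597
s² = 44.0597 / 4 = 11.0149
s = √11.0149 = 3.32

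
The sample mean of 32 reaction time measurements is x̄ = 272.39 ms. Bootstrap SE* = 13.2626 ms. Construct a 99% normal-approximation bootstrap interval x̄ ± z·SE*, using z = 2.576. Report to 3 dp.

(238.226, 306.554)

Margin = 2.576 × 13.2626 = 34.1645
Interval: 272.39 ± 34.1645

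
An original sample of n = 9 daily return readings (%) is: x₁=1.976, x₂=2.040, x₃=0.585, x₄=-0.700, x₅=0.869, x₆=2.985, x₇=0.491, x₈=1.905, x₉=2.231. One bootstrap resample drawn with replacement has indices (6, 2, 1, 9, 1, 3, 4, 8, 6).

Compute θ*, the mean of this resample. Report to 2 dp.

θ* = 1.78

Resample values: 2.985, 2.040, 1.976, 2.231, 1.976, 0.585, -0.700, 1.905, 2.985.
Mean = (2.985 + 2.040 + 1.976 + 2.231 + 1.976 + 0.585 + (-0.700) + 1.905 + 2.985) / 9 = 15.9830 / 9 = 1.78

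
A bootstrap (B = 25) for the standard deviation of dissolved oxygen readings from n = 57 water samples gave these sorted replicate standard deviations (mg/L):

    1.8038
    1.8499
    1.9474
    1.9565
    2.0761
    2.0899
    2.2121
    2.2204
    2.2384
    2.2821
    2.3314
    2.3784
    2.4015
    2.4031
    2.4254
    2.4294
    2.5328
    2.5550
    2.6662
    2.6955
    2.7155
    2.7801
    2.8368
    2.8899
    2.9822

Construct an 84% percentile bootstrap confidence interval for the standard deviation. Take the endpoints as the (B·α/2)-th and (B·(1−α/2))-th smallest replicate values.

(1.8499, 2.8368)

α = 0.16; lower rank = 25 × 0.080 = 2; upper rank = 25 × 0.920 = 23.
The 2nd smallest replicate is 1.8499; the 23rd is 2.8368.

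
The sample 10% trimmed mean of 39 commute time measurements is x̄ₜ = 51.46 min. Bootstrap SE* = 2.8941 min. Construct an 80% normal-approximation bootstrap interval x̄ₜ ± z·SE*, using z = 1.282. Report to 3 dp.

(47.750, 55.170)

Margin = 1.282 × 2.8941 = 3.7102
Interval: 51.46 ± 3.7102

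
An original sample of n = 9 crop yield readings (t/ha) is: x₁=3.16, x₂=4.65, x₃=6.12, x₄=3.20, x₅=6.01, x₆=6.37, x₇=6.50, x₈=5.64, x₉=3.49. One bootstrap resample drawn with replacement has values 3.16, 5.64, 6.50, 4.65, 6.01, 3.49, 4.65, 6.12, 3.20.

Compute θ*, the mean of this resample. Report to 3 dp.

Mean = (3.16 + 5.64 + 6.50 + 4.65 + 6.01 + 3.49 + 4.65 + 6.12 + 3.20) / 9 = 43.420 / 9 = 4.824

θ* = 4.824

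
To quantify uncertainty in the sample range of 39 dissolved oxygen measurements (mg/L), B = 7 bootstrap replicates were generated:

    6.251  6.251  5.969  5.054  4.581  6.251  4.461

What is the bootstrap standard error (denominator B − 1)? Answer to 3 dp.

SE* = 0.819

Bootstrap SE is the standard deviation of the 7 replicate ranges.
Mean of replicates: (6.251 + 6.251 + 5.969 + 5.054 + 4.581 + 6.251 + 4.461) / 7 = 38.8180 / 7 = 5.5454
Sum of squared deviations: (+0.7056)² + (+0.7056)² + (+0.4236)² + (−0.4914)² + (−0.9644)² + (+0.7056)² + (−1.0844)² = 4.0205
Variance = 4.0205 / 6 = 0.6701
SE* = √0.6701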